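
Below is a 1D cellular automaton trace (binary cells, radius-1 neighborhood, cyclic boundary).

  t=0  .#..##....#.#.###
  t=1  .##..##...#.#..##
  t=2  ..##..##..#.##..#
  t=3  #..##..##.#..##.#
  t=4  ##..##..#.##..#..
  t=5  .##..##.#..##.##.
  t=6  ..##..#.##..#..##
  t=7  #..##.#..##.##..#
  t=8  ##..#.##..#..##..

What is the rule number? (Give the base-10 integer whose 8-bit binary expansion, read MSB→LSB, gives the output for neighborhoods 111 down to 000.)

212

  nb ###: next=#  (t=0,i=15, bit7=1)
  nb ##.: next=#  (t=0,i=5, bit6=1)
  nb #.#: next=.  (t=0,i=0, bit5=0)
  nb #..: next=#  (t=0,i=2, bit4=1)
  nb .##: next=.  (t=0,i=4, bit3=0)
  nb .#.: next=#  (t=0,i=1, bit2=1)
  nb ..#: next=.  (t=0,i=3, bit1=0)
  nb ...: next=.  (t=0,i=7, bit0=0)
  bits 11010100 = 212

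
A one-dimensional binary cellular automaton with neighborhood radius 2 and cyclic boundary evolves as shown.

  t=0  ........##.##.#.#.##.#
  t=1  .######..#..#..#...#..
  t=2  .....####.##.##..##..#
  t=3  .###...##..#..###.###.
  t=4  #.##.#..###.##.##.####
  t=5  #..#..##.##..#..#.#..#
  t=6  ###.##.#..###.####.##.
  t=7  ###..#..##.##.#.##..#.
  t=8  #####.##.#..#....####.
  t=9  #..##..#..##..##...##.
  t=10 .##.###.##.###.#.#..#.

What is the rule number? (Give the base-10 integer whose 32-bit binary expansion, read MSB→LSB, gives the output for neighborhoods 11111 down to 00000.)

1922004519

  nb #####: next=.  (t=1,i=3, bit31=0)
  nb ####.: next=#  (t=1,i=5, bit30=1)
  nb ###.#: next=#  (t=2,i=8, bit29=1)
  nb ###..: next=#  (t=1,i=6, bit28=1)
  nb ##.##: next=.  (t=0,i=10, bit27=0)
  nb ##.#.: next=.  (t=0,i=13, bit26=0)
  nb ##..#: next=#  (t=1,i=7, bit25=1)
  nb ##...: next=.  (t=3,i=4, bit24=0)
  nb #.###: next=#  (t=3,i=18, bit23=1)
  nb #.##.: next=.  (t=0,i=11, bit22=0)
  nb #.#.#: next=.  (t=0,i=14, bit21=0)
  nb #.#..: next=.  (t=0,i=21, bit20=0)
  nb #..##: next=#  (t=2,i=16, bit19=1)
  nb #..#.: next=#  (t=1,i=8, bit18=1)
  nb #...#: next=#  (t=1,i=17, bit17=1)
  nb #....: next=#  (t=0,i=1, bit16=1)
  nb .####: next=.  (t=1,i=2, bit15=0)
  nb .###.: next=#  (t=3,i=2, bit14=1)
  nb .##.#: next=#  (t=0,i=9, bit13=1)
  nb .##..: next=#  (t=2,i=14, bit12=1)
  nb .#.##: next=.  (t=0,i=17, bit11=0)
  nb .#.#.: next=#  (t=0,i=15, bit10=1)
  nb .#..#: next=#  (t=1,i=10, bit9=1)
  nb .#...: next=.  (t=0,i=0, bit8=0)
  nb ..###: next=.  (t=1,i=1, bit7=0)
  nb ..##.: next=.  (t=0,i=8, bit6=0)
  nb ..#.#: next=#  (t=5,i=16, bit5=1)
  nb ..#..: next=.  (t=1,i=9, bit4=0)
  nb ...##: next=.  (t=0,i=7, bit3=0)
  nb ...#.: next=#  (t=1,i=18, bit2=1)
  nb ....#: next=#  (t=0,i=6, bit1=1)
  nb .....: next=#  (t=0,i=2, bit0=1)
  bits 01110010100011110111011000100111 = 1922004519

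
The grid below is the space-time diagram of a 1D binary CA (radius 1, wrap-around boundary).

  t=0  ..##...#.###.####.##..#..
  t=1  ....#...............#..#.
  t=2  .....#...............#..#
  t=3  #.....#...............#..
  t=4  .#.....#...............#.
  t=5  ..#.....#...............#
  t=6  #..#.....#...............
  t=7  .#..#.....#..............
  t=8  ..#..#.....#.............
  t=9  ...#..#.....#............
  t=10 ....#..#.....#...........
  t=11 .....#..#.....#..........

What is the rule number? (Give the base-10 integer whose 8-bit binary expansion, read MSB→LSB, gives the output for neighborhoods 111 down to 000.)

  ### -> .   bit 7 = 0  t=0,i=10
  ##. -> .   bit 6 = 0  t=0,i=3
  #.# -> .   bit 5 = 0  t=0,i=8
  #.. -> #   bit 4 = 1  t=0,i=4
  .## -> .   bit 3 = 0  t=0,i=2
  .#. -> .   bit 2 = 0  t=0,i=7
  ..# -> .   bit 1 = 0  t=0,i=1
  ... -> .   bit 0 = 0  t=0,i=0
  bits 00010000 = 16

16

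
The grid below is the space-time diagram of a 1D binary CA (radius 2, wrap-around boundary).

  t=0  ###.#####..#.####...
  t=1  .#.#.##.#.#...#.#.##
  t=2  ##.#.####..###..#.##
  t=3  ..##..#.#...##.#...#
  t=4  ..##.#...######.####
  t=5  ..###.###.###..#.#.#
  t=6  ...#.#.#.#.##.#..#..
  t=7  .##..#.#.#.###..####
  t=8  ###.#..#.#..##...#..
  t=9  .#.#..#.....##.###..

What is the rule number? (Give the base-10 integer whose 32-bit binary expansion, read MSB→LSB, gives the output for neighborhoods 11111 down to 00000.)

2624057694

  [31] ##### => #  t=0,i=6
  [30] ####. => .  t=0,i=7
  [29] ###.# => .  t=0,i=2
  [28] ###.. => #  t=0,i=8
  [27] ##.## => #  t=0,i=3
  [26] ##.#. => #  t=1,i=0
  [25] ##..# => .  t=0,i=9
  [24] ##... => .  t=0,i=17
  [23] #.### => .  t=0,i=4
  [22] #.##. => #  t=1,i=5
  [21] #.#.# => #  t=1,i=1
  [20] #.#.. => .  t=1,i=10
  [19] #..## => .  t=2,i=10
  [18] #..#. => #  t=0,i=10
  [17] #...# => #  t=0,i=18
  [16] #.... => #  t=6,i=19
  [15] .#### => #  t=0,i=5
  [14] .###. => #  t=0,i=1
  [13] .##.# => #  t=1,i=6
  [12] .##.. => #  t=3,i=3
  [11] .#.## => .  t=0,i=12
  [10] .#.#. => .  t=1,i=2
  [9] .#..# => .  t=3,i=0
  [8] .#... => #  t=1,i=11
  [7] ..### => .  t=0,i=0
  [6] ..##. => #  t=3,i=2
  [5] ..#.# => .  t=0,i=11
  [4] ..#.. => #  t=3,i=19
  [3] ...## => #  t=0,i=19
  [2] ...#. => #  t=1,i=13
  [1] ....# => #  t=6,i=1
  [0] ..... => .  t=6,i=0
  bits 10011100011001111111000101011110 = 2624057694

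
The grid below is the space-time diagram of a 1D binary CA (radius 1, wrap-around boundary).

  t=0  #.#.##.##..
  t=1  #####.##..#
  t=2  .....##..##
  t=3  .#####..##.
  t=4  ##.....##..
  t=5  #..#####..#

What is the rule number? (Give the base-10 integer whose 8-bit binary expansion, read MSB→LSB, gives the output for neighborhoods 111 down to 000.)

47

  ###|.  b7=0 t=1,i=0
  ##.|.  b6=0 t=0,i=5
  #.#|#  b5=1 t=0,i=1
  #..|.  b4=0 t=0,i=9
  .##|#  b3=1 t=0,i=4
  .#.|#  b2=1 t=0,i=0
  ..#|#  b1=1 t=0,i=10
  ...|#  b0=1 t=2,i=1
  bits 00101111 = 47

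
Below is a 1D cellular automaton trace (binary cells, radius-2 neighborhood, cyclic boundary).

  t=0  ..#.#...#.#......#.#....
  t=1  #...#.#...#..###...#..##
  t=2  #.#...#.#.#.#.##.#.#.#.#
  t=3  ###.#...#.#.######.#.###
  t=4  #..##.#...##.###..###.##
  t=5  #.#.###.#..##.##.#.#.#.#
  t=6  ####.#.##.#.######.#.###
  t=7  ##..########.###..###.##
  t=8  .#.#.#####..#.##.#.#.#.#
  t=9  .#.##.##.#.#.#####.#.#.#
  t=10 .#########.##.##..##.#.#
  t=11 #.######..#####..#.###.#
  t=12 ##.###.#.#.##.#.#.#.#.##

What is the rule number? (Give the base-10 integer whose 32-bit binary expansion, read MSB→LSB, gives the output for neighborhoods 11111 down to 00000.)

2625562643

  #####|#  b31=1 t=3,i=0
  ####.|.  b30=0 t=3,i=1
  ###.#|.  b29=0 t=3,i=2
  ###..|#  b28=1 t=1,i=0
  ##.##|#  b27=1 t=4,i=12
  ##.#.|#  b26=1 t=2,i=1
  ##..#|.  b25=0 t=4,i=1
  ##...|.  b24=0 t=1,i=1
  #.###|.  b23=0 t=3,i=12
  #.##.|#  b22=1 t=2,i=14
  #.#.#|#  b21=1 t=2,i=8
  #.#..|#  b20=1 t=0,i=4
  #..##|#  b19=1 t=1,i=12
  #..#.|#  b18=1 t=8,i=11
  #...#|#  b17=1 t=0,i=6
  #....|.  b16=0 t=0,i=12
  .####|#  b15=1 t=3,i=13
  .###.|#  b14=1 t=1,i=14
  .##.#|#  b13=1 t=2,i=0
  .##..|.  b12=0 t=10,i=15
  .#.##|#  b11=1 t=2,i=13
  .#.#.|.  b10=0 t=0,i=3
  .#..#|.  b9=0 t=1,i=11
  .#...|.  b8=0 t=0,i=5
  ..###|.  b7=0 t=1,i=13
  ..##.|.  b6=0 t=4,i=3
  ..#.#|.  b5=0 t=0,i=2
  ..#..|#  b4=1 t=1,i=10
  ...##|.  b3=0 t=4,i=9
  ...#.|.  b2=0 t=0,i=1
  ....#|#  b1=1 t=0,i=0
  .....|#  b0=1 t=0,i=13
  bits 10011100011111101110100000010011 = 2625562643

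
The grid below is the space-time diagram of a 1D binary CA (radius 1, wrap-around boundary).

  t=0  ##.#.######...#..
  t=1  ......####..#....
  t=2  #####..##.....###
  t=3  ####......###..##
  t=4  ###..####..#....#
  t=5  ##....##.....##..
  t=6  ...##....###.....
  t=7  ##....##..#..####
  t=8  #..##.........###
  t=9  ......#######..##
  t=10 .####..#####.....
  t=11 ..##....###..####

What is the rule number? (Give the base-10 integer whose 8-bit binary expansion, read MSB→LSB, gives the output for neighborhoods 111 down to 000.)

  ###|#  b7=1 t=0,i=6
  ##.|.  b6=0 t=0,i=1
  #.#|.  b5=0 t=0,i=2
  #..|.  b4=0 t=0,i=11
  .##|.  b3=0 t=0,i=0
  .#.|.  b2=0 t=0,i=3
  ..#|.  b1=0 t=0,i=13
  ...|#  b0=1 t=0,i=12
  bits 10000001 = 129

129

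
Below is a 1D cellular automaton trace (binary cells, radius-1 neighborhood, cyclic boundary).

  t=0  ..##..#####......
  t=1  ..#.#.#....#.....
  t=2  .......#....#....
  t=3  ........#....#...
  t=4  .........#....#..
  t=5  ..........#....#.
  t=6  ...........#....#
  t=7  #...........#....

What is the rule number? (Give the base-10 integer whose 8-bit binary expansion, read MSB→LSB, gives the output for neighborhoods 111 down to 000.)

  nb ###: next=.  (t=0,i=7, bit7=0)
  nb ##.: next=.  (t=0,i=3, bit6=0)
  nb #.#: next=.  (t=1,i=3, bit5=0)
  nb #..: next=#  (t=0,i=4, bit4=1)
  nb .##: next=#  (t=0,i=2, bit3=1)
  nb .#.: next=.  (t=1,i=2, bit2=0)
  nb ..#: next=.  (t=0,i=1, bit1=0)
  nb ...: next=.  (t=0,i=0, bit0=0)
  bits 00011000 = 24

24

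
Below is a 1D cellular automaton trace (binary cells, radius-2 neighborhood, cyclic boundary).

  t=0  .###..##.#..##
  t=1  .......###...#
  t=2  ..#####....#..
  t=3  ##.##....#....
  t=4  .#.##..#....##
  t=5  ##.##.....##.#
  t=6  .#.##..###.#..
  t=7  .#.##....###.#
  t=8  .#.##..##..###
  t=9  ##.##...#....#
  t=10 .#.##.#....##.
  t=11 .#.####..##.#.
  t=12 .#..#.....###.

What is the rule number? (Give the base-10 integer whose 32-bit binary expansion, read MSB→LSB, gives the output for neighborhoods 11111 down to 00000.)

  [31] ##### => #  t=2,i=4
  [30] ####. => .  t=2,i=5
  [29] ###.# => #  t=5,i=1
  [28] ###.. => .  t=0,i=3
  [27] ##.## => .  t=0,i=0
  [26] ##.#. => #  t=0,i=8
  [25] ##..# => .  t=0,i=4
  [24] ##... => .  t=1,i=10
  [23] #.### => .  t=0,i=1
  [22] #.##. => #  t=3,i=3
  [21] #.#.# => #  t=4,i=1
  [20] #.#.. => #  t=0,i=9
  [19] #..## => .  t=0,i=5
  [18] #..#. => .  t=4,i=6
  [17] #...# => #  t=1,i=11
  [16] #.... => .  t=1,i=1
  [15] .#### => #  t=2,i=3
  [14] .###. => .  t=0,i=2
  [13] .##.# => #  t=0,i=7
  [12] .##.. => #  t=3,i=4
  [11] .#.## => .  t=4,i=2
  [10] .#.#. => .  t=7,i=0
  [9] .#..# => .  t=0,i=10
  [8] .#... => .  t=1,i=0
  [7] ..### => .  t=1,i=7
  [6] ..##. => .  t=0,i=6
  [5] ..#.# => #  t=6,i=1
  [4] ..#.. => .  t=1,i=13
  [3] ...## => #  t=1,i=6
  [2] ...#. => .  t=1,i=12
  [1] ....# => #  t=1,i=5
  [0] ..... => #  t=1,i=2
  bits 10100100011100101011000000101011 = 2758979627

2758979627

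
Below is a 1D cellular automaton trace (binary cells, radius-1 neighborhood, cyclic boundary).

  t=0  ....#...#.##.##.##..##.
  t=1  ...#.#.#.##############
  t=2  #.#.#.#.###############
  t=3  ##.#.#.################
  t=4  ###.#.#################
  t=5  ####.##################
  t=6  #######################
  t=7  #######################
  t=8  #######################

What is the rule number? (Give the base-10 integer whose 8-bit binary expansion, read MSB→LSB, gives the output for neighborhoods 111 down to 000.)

  nb ###: next=#  (t=1,i=10, bit7=1)
  nb ##.: next=#  (t=0,i=11, bit6=1)
  nb #.#: next=#  (t=0,i=9, bit5=1)
  nb #..: next=#  (t=0,i=5, bit4=1)
  nb .##: next=#  (t=0,i=10, bit3=1)
  nb .#.: next=.  (t=0,i=4, bit2=0)
  nb ..#: next=#  (t=0,i=3, bit1=1)
  nb ...: next=.  (t=0,i=0, bit0=0)
  bits 11111010 = 250

250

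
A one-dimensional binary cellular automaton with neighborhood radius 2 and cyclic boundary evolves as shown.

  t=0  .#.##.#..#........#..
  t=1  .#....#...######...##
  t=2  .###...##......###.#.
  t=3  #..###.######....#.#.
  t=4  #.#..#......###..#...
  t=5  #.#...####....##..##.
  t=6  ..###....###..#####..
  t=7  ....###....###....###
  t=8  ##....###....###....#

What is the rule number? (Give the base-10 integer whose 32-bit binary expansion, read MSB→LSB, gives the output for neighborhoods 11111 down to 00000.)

  #####|.  b31=0 t=1,i=12
  ####.|.  b30=0 t=1,i=14
  ###.#|#  b29=1 t=2,i=17
  ###..|#  b28=1 t=1,i=15
  ##.##|.  b27=0 t=3,i=6
  ##.#.|.  b26=0 t=0,i=5
  ##..#|#  b25=1 t=4,i=15
  ##...|#  b24=1 t=1,i=16
  #.###|.  b23=0 t=3,i=7
  #.##.|.  b22=0 t=0,i=3
  #.#.#|.  b21=0 t=3,i=19
  #.#..|#  b20=1 t=0,i=6
  #..##|#  b19=1 t=2,i=0
  #..#.|.  b18=0 t=0,i=8
  #...#|#  b17=1 t=0,i=20
  #....|#  b16=1 t=0,i=11
  .####|.  b15=0 t=1,i=11
  .###.|.  b14=0 t=2,i=2
  .##.#|.  b13=0 t=0,i=4
  .##..|#  b12=1 t=2,i=8
  .#.##|.  b11=0 t=0,i=2
  .#.#.|.  b10=0 t=3,i=18
  .#..#|.  b9=0 t=0,i=7
  .#...|#  b8=1 t=0,i=10
  ..###|.  b7=0 t=1,i=10
  ..##.|#  b6=1 t=1,i=19
  ..#.#|#  b5=1 t=0,i=1
  ..#..|.  b4=0 t=0,i=9
  ...##|.  b3=0 t=1,i=9
  ...#.|.  b2=0 t=0,i=0
  ....#|.  b1=0 t=0,i=16
  .....|#  b0=1 t=0,i=12
  bits 00110011000110110001000101100001 = 857411937

857411937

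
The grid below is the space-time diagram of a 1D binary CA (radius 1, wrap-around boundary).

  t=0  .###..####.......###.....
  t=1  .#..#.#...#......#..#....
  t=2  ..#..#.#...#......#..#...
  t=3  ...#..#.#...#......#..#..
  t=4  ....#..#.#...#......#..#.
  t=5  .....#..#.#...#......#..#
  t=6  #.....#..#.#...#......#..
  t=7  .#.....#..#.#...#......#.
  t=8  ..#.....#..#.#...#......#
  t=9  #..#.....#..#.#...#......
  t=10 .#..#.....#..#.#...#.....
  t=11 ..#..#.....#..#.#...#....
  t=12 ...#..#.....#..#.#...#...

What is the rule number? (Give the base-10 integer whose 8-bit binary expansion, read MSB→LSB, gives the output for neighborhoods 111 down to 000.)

  [7] ### => .  t=0,i=2
  [6] ##. => .  t=0,i=3
  [5] #.# => #  t=1,i=5
  [4] #.. => #  t=0,i=4
  [3] .## => #  t=0,i=1
  [2] .#. => .  t=1,i=1
  [1] ..# => .  t=0,i=0
  [0] ... => .  t=0,i=11
  bits 00111000 = 56

56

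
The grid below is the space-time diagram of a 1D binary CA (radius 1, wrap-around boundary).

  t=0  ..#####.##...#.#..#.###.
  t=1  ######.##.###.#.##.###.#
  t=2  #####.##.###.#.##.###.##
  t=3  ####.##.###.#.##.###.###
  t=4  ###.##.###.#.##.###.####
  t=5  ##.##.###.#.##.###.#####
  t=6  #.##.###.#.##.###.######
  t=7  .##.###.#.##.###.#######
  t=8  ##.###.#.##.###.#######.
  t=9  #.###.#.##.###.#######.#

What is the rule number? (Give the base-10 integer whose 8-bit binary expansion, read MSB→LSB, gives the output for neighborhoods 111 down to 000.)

  ###|#  b7=1 t=0,i=3
  ##.|.  b6=0 t=0,i=6
  #.#|#  b5=1 t=0,i=7
  #..|#  b4=1 t=0,i=10
  .##|#  b3=1 t=0,i=2
  .#.|.  b2=0 t=0,i=13
  ..#|#  b1=1 t=0,i=1
  ...|#  b0=1 t=0,i=0
  bits 10111011 = 187

187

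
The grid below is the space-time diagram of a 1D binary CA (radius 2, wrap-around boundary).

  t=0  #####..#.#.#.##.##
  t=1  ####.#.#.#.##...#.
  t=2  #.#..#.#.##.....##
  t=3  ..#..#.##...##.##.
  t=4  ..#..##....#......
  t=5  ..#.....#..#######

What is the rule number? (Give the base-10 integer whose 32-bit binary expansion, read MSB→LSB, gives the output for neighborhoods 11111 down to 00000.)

3266382265

  nb #####: next=#  (t=0,i=0, bit31=1)
  nb ####.: next=#  (t=0,i=3, bit30=1)
  nb ###.#: next=.  (t=1,i=3, bit29=0)
  nb ###..: next=.  (t=0,i=4, bit28=0)
  nb ##.##: next=.  (t=0,i=15, bit27=0)
  nb ##.#.: next=.  (t=1,i=4, bit26=0)
  nb ##..#: next=#  (t=0,i=5, bit25=1)
  nb ##...: next=.  (t=1,i=13, bit24=0)
  nb #.###: next=#  (t=0,i=16, bit23=1)
  nb #.##.: next=.  (t=0,i=13, bit22=0)
  nb #.#.#: next=#  (t=0,i=9, bit21=1)
  nb #.#..: next=#  (t=2,i=2, bit20=1)
  nb #..##: next=.  (t=4,i=4, bit19=0)
  nb #..#.: next=.  (t=0,i=6, bit18=0)
  nb #...#: next=.  (t=1,i=14, bit17=0)
  nb #....: next=#  (t=2,i=12, bit16=1)
  nb .####: next=.  (t=0,i=17, bit15=0)
  nb .###.: next=.  (t=2,i=17, bit14=0)
  nb .##.#: next=.  (t=0,i=14, bit13=0)
  nb .##..: next=.  (t=1,i=12, bit12=0)
  nb .#.##: next=#  (t=0,i=12, bit11=1)
  nb .#.#.: next=.  (t=0,i=8, bit10=0)
  nb .#..#: next=.  (t=2,i=3, bit9=0)
  nb .#...: next=#  (t=4,i=12, bit8=1)
  nb ..###: next=#  (t=2,i=16, bit7=1)
  nb ..##.: next=.  (t=3,i=12, bit6=0)
  nb ..#.#: next=#  (t=0,i=7, bit5=1)
  nb ..#..: next=#  (t=3,i=2, bit4=1)
  nb ...##: next=#  (t=2,i=15, bit3=1)
  nb ...#.: next=.  (t=1,i=15, bit2=0)
  nb ....#: next=.  (t=2,i=14, bit1=0)
  nb .....: next=#  (t=2,i=13, bit0=1)
  bits 11000010101100010000100110111001 = 3266382265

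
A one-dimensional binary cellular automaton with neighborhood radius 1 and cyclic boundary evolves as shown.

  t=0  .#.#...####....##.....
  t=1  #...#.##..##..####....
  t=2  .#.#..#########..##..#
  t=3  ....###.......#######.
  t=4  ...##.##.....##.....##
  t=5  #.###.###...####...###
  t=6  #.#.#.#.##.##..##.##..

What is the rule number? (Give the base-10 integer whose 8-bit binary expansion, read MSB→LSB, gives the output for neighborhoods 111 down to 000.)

  [7] ### => .  t=0,i=8
  [6] ##. => #  t=0,i=10
  [5] #.# => .  t=0,i=2
  [4] #.. => #  t=0,i=4
  [3] .## => #  t=0,i=7
  [2] .#. => .  t=0,i=1
  [1] ..# => #  t=0,i=0
  [0] ... => .  t=0,i=5
  bits 01011010 = 90

90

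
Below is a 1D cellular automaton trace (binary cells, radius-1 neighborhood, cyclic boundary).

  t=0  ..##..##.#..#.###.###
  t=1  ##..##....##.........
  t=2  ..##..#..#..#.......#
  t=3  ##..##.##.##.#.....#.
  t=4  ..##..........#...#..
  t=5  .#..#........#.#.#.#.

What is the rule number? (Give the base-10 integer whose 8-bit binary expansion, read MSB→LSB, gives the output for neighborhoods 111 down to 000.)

  ###|.  b7=0 t=0,i=15
  ##.|.  b6=0 t=0,i=3
  #.#|.  b5=0 t=0,i=8
  #..|#  b4=1 t=0,i=0
  .##|.  b3=0 t=0,i=2
  .#.|.  b2=0 t=0,i=9
  ..#|#  b1=1 t=0,i=1
  ...|.  b0=0 t=1,i=7
  bits 00010010 = 18

18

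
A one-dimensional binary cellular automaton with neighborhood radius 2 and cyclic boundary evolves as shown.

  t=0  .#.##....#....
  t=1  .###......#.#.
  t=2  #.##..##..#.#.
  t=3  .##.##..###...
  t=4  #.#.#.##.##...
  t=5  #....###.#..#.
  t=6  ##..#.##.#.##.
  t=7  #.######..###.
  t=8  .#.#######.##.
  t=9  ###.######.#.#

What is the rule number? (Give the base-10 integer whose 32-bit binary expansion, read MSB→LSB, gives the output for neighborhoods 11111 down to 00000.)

  #####|#  b31=1 t=7,i=4
  ####.|#  b30=1 t=7,i=6
  ###.#|#  b29=1 t=5,i=7
  ###..|#  b28=1 t=1,i=3
  ##.##|.  b27=0 t=3,i=3
  ##.#.|.  b26=0 t=5,i=8
  ##..#|#  b25=1 t=2,i=4
  ##...|.  b24=0 t=0,i=5
  #.###|.  b23=0 t=7,i=2
  #.##.|#  b22=1 t=0,i=3
  #.#.#|.  b21=0 t=2,i=0
  #.#..|#  b20=1 t=1,i=12
  #..##|#  b19=1 t=1,i=0
  #..#.|#  b18=1 t=2,i=9
  #...#|#  b17=1 t=4,i=12
  #....|.  b16=0 t=0,i=6
  .####|#  b15=1 t=7,i=3
  .###.|#  b14=1 t=1,i=2
  .##.#|#  b13=1 t=3,i=2
  .##..|.  b12=0 t=0,i=4
  .#.##|#  b11=1 t=0,i=2
  .#.#.|.  b10=0 t=1,i=11
  .#..#|.  b9=0 t=1,i=13
  .#...|#  b8=1 t=0,i=10
  ..###|.  b7=0 t=1,i=1
  ..##.|.  b6=0 t=2,i=6
  ..#.#|#  b5=1 t=0,i=1
  ..#..|.  b4=0 t=0,i=9
  ...##|#  b3=1 t=3,i=0
  ...#.|.  b2=0 t=0,i=0
  ....#|.  b1=0 t=0,i=7
  .....|#  b0=1 t=0,i=12
  bits 11110010010111101110100100101001 = 4066306345

4066306345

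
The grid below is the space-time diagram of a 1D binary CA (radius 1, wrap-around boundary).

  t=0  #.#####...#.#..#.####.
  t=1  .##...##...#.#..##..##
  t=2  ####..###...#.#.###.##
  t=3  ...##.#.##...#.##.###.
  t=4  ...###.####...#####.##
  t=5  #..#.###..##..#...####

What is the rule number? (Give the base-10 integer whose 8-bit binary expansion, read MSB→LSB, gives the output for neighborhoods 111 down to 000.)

  nb ###: next=.  (t=0,i=3, bit7=0)
  nb ##.: next=#  (t=0,i=6, bit6=1)
  nb #.#: next=#  (t=0,i=1, bit5=1)
  nb #..: next=#  (t=0,i=7, bit4=1)
  nb .##: next=#  (t=0,i=2, bit3=1)
  nb .#.: next=.  (t=0,i=0, bit2=0)
  nb ..#: next=.  (t=0,i=9, bit1=0)
  nb ...: next=.  (t=0,i=8, bit0=0)
  bits 01111000 = 120

120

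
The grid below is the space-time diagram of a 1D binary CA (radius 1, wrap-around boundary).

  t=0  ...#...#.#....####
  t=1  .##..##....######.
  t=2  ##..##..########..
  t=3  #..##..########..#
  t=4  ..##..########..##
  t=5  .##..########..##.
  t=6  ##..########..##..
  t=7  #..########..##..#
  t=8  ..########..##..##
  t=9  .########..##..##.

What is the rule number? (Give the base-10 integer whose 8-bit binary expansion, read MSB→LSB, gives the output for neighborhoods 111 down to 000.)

  nb ###: next=#  (t=0,i=15, bit7=1)
  nb ##.: next=.  (t=0,i=17, bit6=0)
  nb #.#: next=.  (t=0,i=8, bit5=0)
  nb #..: next=.  (t=0,i=0, bit4=0)
  nb .##: next=#  (t=0,i=14, bit3=1)
  nb .#.: next=.  (t=0,i=3, bit2=0)
  nb ..#: next=#  (t=0,i=2, bit1=1)
  nb ...: next=#  (t=0,i=1, bit0=1)
  bits 10001011 = 139

139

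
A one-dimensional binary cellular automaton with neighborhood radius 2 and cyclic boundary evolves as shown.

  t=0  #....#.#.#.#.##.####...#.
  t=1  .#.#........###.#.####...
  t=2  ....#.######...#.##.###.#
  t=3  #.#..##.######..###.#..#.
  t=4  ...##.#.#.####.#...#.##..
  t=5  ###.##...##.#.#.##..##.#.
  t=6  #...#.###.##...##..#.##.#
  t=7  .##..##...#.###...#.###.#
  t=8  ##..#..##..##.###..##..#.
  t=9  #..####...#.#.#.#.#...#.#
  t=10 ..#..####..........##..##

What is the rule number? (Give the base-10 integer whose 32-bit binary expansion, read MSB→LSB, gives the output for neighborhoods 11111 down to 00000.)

  ##### -> #   bit 31 = 1  t=2,i=8
  ####. -> #   bit 30 = 1  t=0,i=18
  ###.# -> .   bit 29 = 0  t=1,i=14
  ###.. -> #   bit 28 = 1  t=0,i=19
  ##.## -> .   bit 27 = 0  t=0,i=15
  ##.#. -> #   bit 26 = 1  t=1,i=15
  ##..# -> .   bit 25 = 0  t=3,i=14
  ##... -> #   bit 24 = 1  t=0,i=20
  #.### -> #   bit 23 = 1  t=0,i=16
  #.##. -> #   bit 22 = 1  t=0,i=13
  #.#.# -> .   bit 21 = 0  t=0,i=7
  #.#.. -> .   bit 20 = 0  t=0,i=0
  #..## -> #   bit 19 = 1  t=3,i=4
  #..#. -> #   bit 18 = 1  t=3,i=22
  #...# -> #   bit 17 = 1  t=0,i=21
  #.... -> .   bit 16 = 0  t=0,i=2
  .#### -> .   bit 15 = 0  t=0,i=17
  .###. -> .   bit 14 = 0  t=1,i=13
  .##.# -> #   bit 13 = 1  t=0,i=14
  .##.. -> .   bit 12 = 0  t=4,i=22
  .#.## -> #   bit 11 = 1  t=0,i=12
  .#.#. -> .   bit 10 = 0  t=0,i=6
  .#..# -> #   bit 9 = 1  t=3,i=3
  .#... -> #   bit 8 = 1  t=0,i=1
  ..### -> .   bit 7 = 0  t=1,i=12
  ..##. -> .   bit 6 = 0  t=3,i=5
  ..#.# -> .   bit 5 = 0  t=0,i=5
  ..#.. -> #   bit 4 = 1  t=8,i=4
  ...## -> #   bit 3 = 1  t=1,i=11
  ...#. -> .   bit 2 = 0  t=0,i=4
  ....# -> #   bit 1 = 1  t=0,i=3
  ..... -> #   bit 0 = 1  t=1,i=6
  bits 11010101110011100010101100011011 = 3587058459

3587058459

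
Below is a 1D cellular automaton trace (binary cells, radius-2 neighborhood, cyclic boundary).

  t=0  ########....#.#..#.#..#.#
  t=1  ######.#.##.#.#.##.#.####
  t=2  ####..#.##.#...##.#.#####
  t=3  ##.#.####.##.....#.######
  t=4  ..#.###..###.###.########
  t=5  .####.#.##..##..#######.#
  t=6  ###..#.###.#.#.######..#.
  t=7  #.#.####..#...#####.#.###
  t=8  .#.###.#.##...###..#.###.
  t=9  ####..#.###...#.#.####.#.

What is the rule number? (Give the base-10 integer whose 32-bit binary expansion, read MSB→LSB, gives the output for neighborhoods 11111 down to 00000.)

  nb #####: next=#  (t=0,i=1, bit31=1)
  nb ####.: next=.  (t=0,i=6, bit30=0)
  nb ###.#: next=.  (t=1,i=5, bit29=0)
  nb ###..: next=#  (t=0,i=7, bit28=1)
  nb ##.##: next=#  (t=3,i=9, bit27=1)
  nb ##.#.: next=#  (t=1,i=6, bit26=1)
  nb ##..#: next=.  (t=2,i=4, bit25=0)
  nb ##...: next=.  (t=0,i=8, bit24=0)
  nb #.###: next=#  (t=0,i=24, bit23=1)
  nb #.##.: next=#  (t=1,i=9, bit22=1)
  nb #.#.#: next=.  (t=1,i=7, bit21=0)
  nb #.#..: next=#  (t=0,i=14, bit20=1)
  nb #..##: next=#  (t=4,i=8, bit19=1)
  nb #..#.: next=#  (t=0,i=16, bit18=1)
  nb #...#: next=.  (t=2,i=13, bit17=0)
  nb #....: next=#  (t=0,i=9, bit16=1)
  nb .####: next=#  (t=0,i=0, bit15=1)
  nb .###.: next=.  (t=4,i=5, bit14=0)
  nb .##.#: next=.  (t=1,i=10, bit13=0)
  nb .##..: next=#  (t=3,i=11, bit12=1)
  nb .#.##: next=#  (t=0,i=23, bit11=1)
  nb .#.#.: next=.  (t=0,i=13, bit10=0)
  nb .#..#: next=.  (t=0,i=15, bit9=0)
  nb .#...: next=.  (t=2,i=12, bit8=0)
  nb ..###: next=#  (t=4,i=9, bit7=1)
  nb ..##.: next=.  (t=2,i=15, bit6=0)
  nb ..#.#: next=#  (t=0,i=12, bit5=1)
  nb ..#..: next=#  (t=7,i=10, bit4=1)
  nb ...##: next=.  (t=2,i=14, bit3=0)
  nb ...#.: next=.  (t=0,i=11, bit2=0)
  nb ....#: next=#  (t=0,i=10, bit1=1)
  nb .....: next=#  (t=3,i=14, bit0=1)
  bits 10011100110111011001100010110011 = 2631768243

2631768243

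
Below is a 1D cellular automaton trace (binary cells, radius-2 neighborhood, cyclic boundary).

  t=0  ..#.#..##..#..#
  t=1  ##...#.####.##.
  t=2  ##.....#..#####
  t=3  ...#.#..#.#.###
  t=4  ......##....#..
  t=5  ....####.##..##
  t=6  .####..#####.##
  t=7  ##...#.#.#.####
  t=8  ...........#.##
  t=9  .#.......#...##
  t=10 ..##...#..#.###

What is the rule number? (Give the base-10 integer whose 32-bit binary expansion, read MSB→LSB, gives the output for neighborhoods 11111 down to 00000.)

  nb #####: next=#  (t=2,i=12, bit31=1)
  nb ####.: next=.  (t=1,i=9, bit30=0)
  nb ###.#: next=#  (t=1,i=10, bit29=1)
  nb ###..: next=.  (t=2,i=1, bit28=0)
  nb ##.##: next=#  (t=1,i=11, bit27=1)
  nb ##.#.: next=.  (t=9,i=0, bit26=0)
  nb ##..#: next=#  (t=0,i=9, bit25=1)
  nb ##...: next=.  (t=1,i=2, bit24=0)
  nb #.###: next=#  (t=1,i=7, bit23=1)
  nb #.##.: next=#  (t=1,i=0, bit22=1)
  nb #.#.#: next=.  (t=3,i=10, bit21=0)
  nb #.#..: next=.  (t=0,i=4, bit20=0)
  nb #..##: next=.  (t=0,i=6, bit19=0)
  nb #..#.: next=#  (t=0,i=1, bit18=1)
  nb #...#: next=.  (t=1,i=3, bit17=0)
  nb #....: next=#  (t=2,i=3, bit16=1)
  nb .####: next=.  (t=1,i=8, bit15=0)
  nb .###.: next=.  (t=3,i=13, bit14=0)
  nb .##.#: next=#  (t=1,i=13, bit13=1)
  nb .##..: next=#  (t=0,i=8, bit12=1)
  nb .#.##: next=.  (t=1,i=6, bit11=0)
  nb .#.#.: next=.  (t=0,i=3, bit10=0)
  nb .#..#: next=#  (t=0,i=0, bit9=1)
  nb .#...: next=#  (t=4,i=13, bit8=1)
  nb ..###: next=#  (t=2,i=10, bit7=1)
  nb ..##.: next=#  (t=0,i=7, bit6=1)
  nb ..#.#: next=.  (t=0,i=2, bit5=0)
  nb ..#..: next=.  (t=0,i=11, bit4=0)
  nb ...##: next=#  (t=4,i=5, bit3=1)
  nb ...#.: next=.  (t=1,i=4, bit2=0)
  nb ....#: next=#  (t=2,i=5, bit1=1)
  nb .....: next=.  (t=2,i=4, bit0=0)
  bits 10101010110001010011001111001010 = 2865050570

2865050570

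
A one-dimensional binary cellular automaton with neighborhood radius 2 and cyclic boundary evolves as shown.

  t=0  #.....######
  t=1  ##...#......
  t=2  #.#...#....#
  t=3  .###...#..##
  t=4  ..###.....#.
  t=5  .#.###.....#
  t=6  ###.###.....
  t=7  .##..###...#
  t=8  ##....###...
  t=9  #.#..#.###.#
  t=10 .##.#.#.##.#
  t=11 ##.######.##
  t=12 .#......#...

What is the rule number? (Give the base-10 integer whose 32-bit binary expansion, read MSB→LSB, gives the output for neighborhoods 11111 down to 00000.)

896814408

  [31] ##### => .  t=0,i=8
  [30] ####. => .  t=0,i=11
  [29] ###.# => #  t=6,i=2
  [28] ###.. => #  t=0,i=0
  [27] ##.## => .  t=3,i=0
  [26] ##.#. => #  t=2,i=1
  [25] ##..# => .  t=7,i=3
  [24] ##... => #  t=0,i=1
  [23] #.### => .  t=3,i=1
  [22] #.##. => #  t=7,i=1
  [21] #.#.# => #  t=5,i=1
  [20] #.#.. => #  t=2,i=2
  [19] #..## => .  t=3,i=9
  [18] #..#. => #  t=9,i=4
  [17] #...# => .  t=1,i=3
  [16] #.... => .  t=0,i=2
  [15] .#### => .  t=0,i=7
  [14] .###. => #  t=3,i=2
  [13] .##.# => .  t=2,i=0
  [12] .##.. => .  t=1,i=1
  [11] .#.## => #  t=5,i=2
  [10] .#.#. => #  t=5,i=0
  [9] .#..# => .  t=3,i=8
  [8] .#... => #  t=1,i=6
  [7] ..### => .  t=0,i=6
  [6] ..##. => #  t=1,i=0
  [5] ..#.# => .  t=5,i=11
  [4] ..#.. => .  t=1,i=5
  [3] ...## => #  t=0,i=5
  [2] ...#. => .  t=1,i=4
  [1] ....# => .  t=0,i=4
  [0] ..... => .  t=0,i=3
  bits 00110101011101000100110101001000 = 896814408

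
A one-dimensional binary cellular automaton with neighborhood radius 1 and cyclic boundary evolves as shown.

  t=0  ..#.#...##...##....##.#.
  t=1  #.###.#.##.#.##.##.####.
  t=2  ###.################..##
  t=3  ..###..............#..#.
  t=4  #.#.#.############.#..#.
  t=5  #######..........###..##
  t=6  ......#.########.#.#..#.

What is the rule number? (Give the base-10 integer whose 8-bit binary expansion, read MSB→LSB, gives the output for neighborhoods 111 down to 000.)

  ###|.  b7=0 t=1,i=3
  ##.|#  b6=1 t=0,i=9
  #.#|#  b5=1 t=0,i=3
  #..|.  b4=0 t=0,i=5
  .##|#  b3=1 t=0,i=8
  .#.|#  b2=1 t=0,i=2
  ..#|.  b1=0 t=0,i=1
  ...|#  b0=1 t=0,i=0
  bits 01101101 = 109

109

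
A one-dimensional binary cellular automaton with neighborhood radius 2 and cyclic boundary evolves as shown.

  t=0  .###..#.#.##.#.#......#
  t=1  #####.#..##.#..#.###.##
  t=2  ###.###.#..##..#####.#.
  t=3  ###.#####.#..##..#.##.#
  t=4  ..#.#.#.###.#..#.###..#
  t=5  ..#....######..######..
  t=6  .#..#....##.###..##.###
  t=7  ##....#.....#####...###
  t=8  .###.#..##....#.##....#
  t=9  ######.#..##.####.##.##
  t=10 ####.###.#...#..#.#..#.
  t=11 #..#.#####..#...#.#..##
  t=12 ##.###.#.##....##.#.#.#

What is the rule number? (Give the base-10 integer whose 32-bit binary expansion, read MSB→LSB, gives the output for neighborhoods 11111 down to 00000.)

3084470309

  ##### -> #   bit 31 = 1  t=1,i=0
  ####. -> .   bit 30 = 0  t=1,i=3
  ###.# -> #   bit 29 = 1  t=1,i=4
  ###.. -> #   bit 28 = 1  t=0,i=3
  ##.## -> .   bit 27 = 0  t=1,i=20
  ##.#. -> #   bit 26 = 1  t=0,i=12
  ##..# -> #   bit 25 = 1  t=0,i=4
  ##... -> #   bit 24 = 1  t=5,i=21
  #.### -> #   bit 23 = 1  t=0,i=1
  #.##. -> #   bit 22 = 1  t=0,i=10
  #.#.# -> .   bit 21 = 0  t=0,i=8
  #.#.. -> #   bit 20 = 1  t=0,i=15
  #..## -> #   bit 19 = 1  t=1,i=8
  #..#. -> .   bit 18 = 0  t=0,i=5
  #...# -> .   bit 17 = 0  t=7,i=18
  #.... -> #   bit 16 = 1  t=0,i=17
  .#### -> .   bit 15 = 0  t=1,i=22
  .###. -> #   bit 14 = 1  t=0,i=2
  .##.# -> .   bit 13 = 0  t=0,i=11
  .##.. -> .   bit 12 = 0  t=2,i=12
  .#.## -> #   bit 11 = 1  t=0,i=0
  .#.#. -> .   bit 10 = 0  t=0,i=7
  .#..# -> .   bit 9 = 0  t=1,i=7
  .#... -> .   bit 8 = 0  t=0,i=16
  ..### -> .   bit 7 = 0  t=2,i=15
  ..##. -> .   bit 6 = 0  t=1,i=9
  ..#.# -> #   bit 5 = 1  t=0,i=6
  ..#.. -> .   bit 4 = 0  t=4,i=22
  ...## -> .   bit 3 = 0  t=5,i=6
  ...#. -> #   bit 2 = 1  t=0,i=21
  ....# -> .   bit 1 = 0  t=0,i=20
  ..... -> #   bit 0 = 1  t=0,i=18
  bits 10110111110110010100100000100101 = 3084470309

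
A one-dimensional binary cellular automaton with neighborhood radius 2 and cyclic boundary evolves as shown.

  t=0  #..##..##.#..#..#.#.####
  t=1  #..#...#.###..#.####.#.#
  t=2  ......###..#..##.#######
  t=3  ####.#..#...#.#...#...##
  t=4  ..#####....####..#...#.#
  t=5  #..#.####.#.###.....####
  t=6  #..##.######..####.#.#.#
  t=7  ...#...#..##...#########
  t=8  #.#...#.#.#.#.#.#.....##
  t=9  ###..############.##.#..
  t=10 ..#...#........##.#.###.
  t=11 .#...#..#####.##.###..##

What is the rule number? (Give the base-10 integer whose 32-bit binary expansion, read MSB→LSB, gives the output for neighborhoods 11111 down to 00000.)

1970376301

  [31] ##### => .  t=0,i=22
  [30] ####. => #  t=0,i=23
  [29] ###.# => #  t=1,i=19
  [28] ###.. => #  t=0,i=0
  [27] ##.## => .  t=2,i=16
  [26] ##.#. => #  t=0,i=9
  [25] ##..# => .  t=0,i=1
  [24] ##... => #  t=2,i=0
  [23] #.### => .  t=0,i=20
  [22] #.##. => #  t=1,i=23
  [21] #.#.# => #  t=0,i=18
  [20] #.#.. => #  t=0,i=10
  [19] #..## => .  t=0,i=2
  [18] #..#. => .  t=0,i=12
  [17] #...# => .  t=1,i=5
  [16] #.... => #  t=2,i=1
  [15] .#### => #  t=0,i=21
  [14] .###. => .  t=1,i=10
  [13] .##.# => .  t=0,i=8
  [12] .##.. => .  t=0,i=4
  [11] .#.## => #  t=0,i=19
  [10] .#.#. => #  t=0,i=17
  [9] .#..# => #  t=0,i=11
  [8] .#... => .  t=1,i=4
  [7] ..### => .  t=2,i=6
  [6] ..##. => #  t=0,i=3
  [5] ..#.# => #  t=0,i=16
  [4] ..#.. => .  t=0,i=13
  [3] ...## => #  t=2,i=5
  [2] ...#. => #  t=1,i=6
  [1] ....# => .  t=2,i=4
  [0] ..... => #  t=2,i=2
  bits 01110101011100011000111001101101 = 1970376301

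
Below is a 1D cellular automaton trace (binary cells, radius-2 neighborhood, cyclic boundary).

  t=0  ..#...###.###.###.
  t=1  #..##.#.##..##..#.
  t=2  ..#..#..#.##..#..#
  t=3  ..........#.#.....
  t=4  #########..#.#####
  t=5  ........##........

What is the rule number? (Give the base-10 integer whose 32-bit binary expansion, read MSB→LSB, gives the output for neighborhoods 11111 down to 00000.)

  [31] ##### => .  t=4,i=0
  [30] ####. => .  t=4,i=7
  [29] ###.# => #  t=0,i=8
  [28] ###.. => #  t=0,i=16
  [27] ##.## => #  t=0,i=9
  [26] ##.#. => #  t=1,i=5
  [25] ##..# => #  t=1,i=10
  [24] ##... => .  t=0,i=17
  [23] #.### => .  t=0,i=10
  [22] #.##. => #  t=1,i=8
  [21] #.#.# => .  t=1,i=6
  [20] #.#.. => .  t=1,i=0
  [19] #..## => #  t=1,i=2
  [18] #..#. => .  t=1,i=15
  [17] #...# => #  t=0,i=0
  [16] #.... => #  t=3,i=14
  [15] .#### => .  t=4,i=14
  [14] .###. => .  t=0,i=7
  [13] .##.# => .  t=1,i=4
  [12] .##.. => .  t=1,i=9
  [11] .#.## => .  t=1,i=7
  [10] .#.#. => #  t=1,i=17
  [9] .#..# => .  t=1,i=1
  [8] .#... => #  t=0,i=3
  [7] ..### => #  t=0,i=6
  [6] ..##. => .  t=1,i=3
  [5] ..#.# => .  t=1,i=16
  [4] ..#.. => .  t=0,i=2
  [3] ...## => .  t=0,i=5
  [2] ...#. => .  t=0,i=1
  [1] ....# => #  t=3,i=8
  [0] ..... => #  t=3,i=0
  bits 00111110010010110000010110000011 = 1045104003

1045104003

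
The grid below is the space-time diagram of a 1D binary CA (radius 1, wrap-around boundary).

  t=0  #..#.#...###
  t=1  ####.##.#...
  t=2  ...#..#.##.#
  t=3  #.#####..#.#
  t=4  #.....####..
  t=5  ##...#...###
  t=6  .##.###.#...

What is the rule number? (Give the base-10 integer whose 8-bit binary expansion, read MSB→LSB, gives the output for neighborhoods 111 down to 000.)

  [7] ### => .  t=0,i=10
  [6] ##. => #  t=0,i=0
  [5] #.# => .  t=0,i=4
  [4] #.. => #  t=0,i=1
  [3] .## => .  t=0,i=9
  [2] .#. => #  t=0,i=3
  [1] ..# => #  t=0,i=2
  [0] ... => .  t=0,i=7
  bits 01010110 = 86

86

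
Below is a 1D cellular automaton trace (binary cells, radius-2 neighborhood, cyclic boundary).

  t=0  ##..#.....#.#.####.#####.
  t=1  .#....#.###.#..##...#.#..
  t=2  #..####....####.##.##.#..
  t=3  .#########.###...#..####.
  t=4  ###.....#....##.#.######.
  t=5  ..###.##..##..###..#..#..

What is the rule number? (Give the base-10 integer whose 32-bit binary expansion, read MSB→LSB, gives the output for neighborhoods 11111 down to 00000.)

  nb #####: next=.  (t=0,i=21, bit31=0)
  nb ####.: next=#  (t=0,i=16, bit30=1)
  nb ###.#: next=.  (t=0,i=17, bit29=0)
  nb ###..: next=#  (t=2,i=6, bit28=1)
  nb ##.##: next=.  (t=0,i=18, bit27=0)
  nb ##.#.: next=#  (t=1,i=11, bit26=1)
  nb ##..#: next=.  (t=0,i=2, bit25=0)
  nb ##...: next=#  (t=1,i=17, bit24=1)
  nb #.###: next=.  (t=0,i=14, bit23=0)
  nb #.##.: next=.  (t=0,i=0, bit22=0)
  nb #.#.#: next=#  (t=0,i=12, bit21=1)
  nb #.#..: next=#  (t=1,i=12, bit20=1)
  nb #..##: next=#  (t=1,i=14, bit19=1)
  nb #..#.: next=.  (t=0,i=3, bit18=0)
  nb #...#: next=.  (t=1,i=18, bit17=0)
  nb #....: next=#  (t=0,i=6, bit16=1)
  nb .####: next=#  (t=0,i=15, bit15=1)
  nb .###.: next=.  (t=1,i=9, bit14=0)
  nb .##.#: next=#  (t=2,i=17, bit13=1)
  nb .##..: next=#  (t=0,i=1, bit12=1)
  nb .#.##: next=.  (t=0,i=13, bit11=0)
  nb .#.#.: next=.  (t=0,i=11, bit10=0)
  nb .#..#: next=#  (t=1,i=13, bit9=1)
  nb .#...: next=.  (t=0,i=5, bit8=0)
  nb ..###: next=#  (t=2,i=3, bit7=1)
  nb ..##.: next=.  (t=1,i=15, bit6=0)
  nb ..#.#: next=#  (t=0,i=10, bit5=1)
  nb ..#..: next=.  (t=0,i=4, bit4=0)
  nb ...##: next=.  (t=2,i=10, bit3=0)
  nb ...#.: next=#  (t=0,i=9, bit2=1)
  nb ....#: next=#  (t=0,i=8, bit1=1)
  nb .....: next=.  (t=0,i=7, bit0=0)
  bits 01010101001110011011001010100110 = 1429844646

1429844646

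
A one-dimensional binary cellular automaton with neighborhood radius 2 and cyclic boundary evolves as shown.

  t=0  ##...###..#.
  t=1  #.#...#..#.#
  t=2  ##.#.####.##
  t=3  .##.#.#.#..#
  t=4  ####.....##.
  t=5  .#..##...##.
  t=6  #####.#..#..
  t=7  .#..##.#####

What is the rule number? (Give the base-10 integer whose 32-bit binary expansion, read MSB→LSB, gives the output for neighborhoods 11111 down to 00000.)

  #####|.  b31=0 t=6,i=2
  ####.|.  b30=0 t=2,i=0
  ###.#|#  b29=1 t=2,i=1
  ###..|.  b28=0 t=0,i=7
  ##.##|.  b27=0 t=2,i=9
  ##.#.|#  b26=1 t=1,i=1
  ##..#|.  b25=0 t=0,i=8
  ##...|#  b24=1 t=0,i=2
  #.###|.  b23=0 t=2,i=5
  #.##.|#  b22=1 t=0,i=0
  #.#.#|.  b21=0 t=2,i=3
  #.#..|.  b20=0 t=1,i=2
  #..##|#  b19=1 t=5,i=3
  #..#.|#  b18=1 t=0,i=9
  #...#|.  b17=0 t=0,i=3
  #....|#  b16=1 t=4,i=5
  .####|#  b15=1 t=2,i=6
  .###.|#  b14=1 t=0,i=6
  .##.#|#  b13=1 t=1,i=0
  .##..|.  b12=0 t=0,i=1
  .#.##|#  b11=1 t=0,i=11
  .#.#.|.  b10=0 t=3,i=5
  .#..#|#  b9=1 t=1,i=7
  .#...|#  b8=1 t=1,i=3
  ..###|.  b7=0 t=0,i=5
  ..##.|#  b6=1 t=4,i=9
  ..#.#|.  b5=0 t=0,i=10
  ..#..|#  b4=1 t=1,i=6
  ...##|.  b3=0 t=0,i=4
  ...#.|#  b2=1 t=1,i=5
  ....#|.  b1=0 t=4,i=7
  .....|.  b0=0 t=4,i=6
  bits 00100101010011011110101101010100 = 625863508

625863508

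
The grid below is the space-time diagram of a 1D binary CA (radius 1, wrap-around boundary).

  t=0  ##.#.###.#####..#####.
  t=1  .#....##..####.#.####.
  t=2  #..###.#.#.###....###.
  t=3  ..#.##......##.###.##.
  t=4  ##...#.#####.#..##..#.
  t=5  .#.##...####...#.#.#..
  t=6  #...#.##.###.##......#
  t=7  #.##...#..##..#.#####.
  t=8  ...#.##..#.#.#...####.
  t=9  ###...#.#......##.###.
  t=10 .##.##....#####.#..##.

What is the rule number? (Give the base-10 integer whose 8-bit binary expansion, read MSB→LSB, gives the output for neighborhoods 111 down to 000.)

  [7] ### => #  t=0,i=6
  [6] ##. => #  t=0,i=1
  [5] #.# => .  t=0,i=2
  [4] #.. => .  t=0,i=14
  [3] .## => .  t=0,i=0
  [2] .#. => .  t=0,i=3
  [1] ..# => #  t=0,i=15
  [0] ... => #  t=1,i=3
  bits 11000011 = 195

195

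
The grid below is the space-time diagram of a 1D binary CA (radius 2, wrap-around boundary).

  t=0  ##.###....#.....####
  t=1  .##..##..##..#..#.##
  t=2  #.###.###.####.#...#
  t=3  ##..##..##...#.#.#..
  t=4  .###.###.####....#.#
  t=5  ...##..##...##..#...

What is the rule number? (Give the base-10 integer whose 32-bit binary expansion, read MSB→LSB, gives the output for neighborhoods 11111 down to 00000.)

3139317909

  #####|#  b31=1 t=0,i=18
  ####.|.  b30=0 t=0,i=0
  ###.#|#  b29=1 t=0,i=1
  ###..|#  b28=1 t=0,i=5
  ##.##|#  b27=1 t=0,i=2
  ##.#.|.  b26=0 t=2,i=14
  ##..#|#  b25=1 t=1,i=3
  ##...|#  b24=1 t=0,i=6
  #.###|.  b23=0 t=0,i=3
  #.##.|.  b22=0 t=1,i=1
  #.#.#|.  b21=0 t=3,i=15
  #.#..|#  b20=1 t=2,i=15
  #..##|#  b19=1 t=1,i=4
  #..#.|#  b18=1 t=1,i=12
  #...#|#  b17=1 t=2,i=17
  #....|.  b16=0 t=0,i=7
  .####|.  b15=0 t=0,i=17
  .###.|.  b14=0 t=0,i=4
  .##.#|#  b13=1 t=1,i=19
  .##..|#  b12=1 t=1,i=2
  .#.##|.  b11=0 t=1,i=17
  .#.#.|.  b10=0 t=3,i=14
  .#..#|.  b9=0 t=1,i=14
  .#...|.  b8=0 t=0,i=11
  ..###|#  b7=1 t=0,i=16
  ..##.|.  b6=0 t=1,i=5
  ..#.#|.  b5=0 t=1,i=16
  ..#..|#  b4=1 t=0,i=10
  ...##|.  b3=0 t=0,i=15
  ...#.|#  b2=1 t=0,i=9
  ....#|.  b1=0 t=0,i=8
  .....|#  b0=1 t=0,i=13
  bits 10111011000111100011000010010101 = 3139317909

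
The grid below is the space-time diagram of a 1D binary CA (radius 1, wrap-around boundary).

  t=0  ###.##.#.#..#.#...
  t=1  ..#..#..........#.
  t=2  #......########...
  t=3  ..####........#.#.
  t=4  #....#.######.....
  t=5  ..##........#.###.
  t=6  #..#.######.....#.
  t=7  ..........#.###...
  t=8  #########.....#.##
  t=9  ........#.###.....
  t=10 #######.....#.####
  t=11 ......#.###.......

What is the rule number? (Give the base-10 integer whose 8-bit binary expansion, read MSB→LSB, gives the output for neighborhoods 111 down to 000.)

  nb ###: next=.  (t=0,i=1, bit7=0)
  nb ##.: next=#  (t=0,i=2, bit6=1)
  nb #.#: next=.  (t=0,i=3, bit5=0)
  nb #..: next=.  (t=0,i=10, bit4=0)
  nb .##: next=.  (t=0,i=0, bit3=0)
  nb .#.: next=.  (t=0,i=7, bit2=0)
  nb ..#: next=.  (t=0,i=11, bit1=0)
  nb ...: next=#  (t=0,i=16, bit0=1)
  bits 01000001 = 65

65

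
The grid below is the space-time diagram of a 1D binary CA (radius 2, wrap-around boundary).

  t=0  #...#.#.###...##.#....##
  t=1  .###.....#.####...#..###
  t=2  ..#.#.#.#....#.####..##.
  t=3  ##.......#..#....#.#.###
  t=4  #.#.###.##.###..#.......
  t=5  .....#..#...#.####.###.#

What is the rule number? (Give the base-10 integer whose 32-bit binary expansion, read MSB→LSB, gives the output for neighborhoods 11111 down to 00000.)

  ##### -> .   bit 31 = 0  t=3,i=23
  ####. -> #   bit 30 = 1  t=1,i=13
  ###.# -> .   bit 29 = 0  t=1,i=23
  ###.. -> .   bit 28 = 0  t=0,i=0
  ##.## -> .   bit 27 = 0  t=1,i=0
  ##.#. -> .   bit 26 = 0  t=0,i=16
  ##..# -> #   bit 25 = 1  t=2,i=19
  ##... -> #   bit 24 = 1  t=0,i=1
  #.### -> .   bit 23 = 0  t=0,i=8
  #.##. -> #   bit 22 = 1  t=4,i=8
  #.#.# -> .   bit 21 = 0  t=0,i=6
  #.#.. -> .   bit 20 = 0  t=0,i=17
  #..## -> .   bit 19 = 0  t=1,i=20
  #..#. -> #   bit 18 = 1  t=3,i=11
  #...# -> #   bit 17 = 1  t=0,i=2
  #.... -> .   bit 16 = 0  t=0,i=19
  .#### -> .   bit 15 = 0  t=1,i=12
  .###. -> #   bit 14 = 1  t=0,i=9
  .##.# -> .   bit 13 = 0  t=0,i=15
  .##.. -> #   bit 12 = 1  t=2,i=22
  .#.## -> .   bit 11 = 0  t=0,i=7
  .#.#. -> .   bit 10 = 0  t=0,i=5
  .#..# -> .   bit 9 = 0  t=1,i=19
  .#... -> #   bit 8 = 1  t=0,i=18
  ..### -> #   bit 7 = 1  t=0,i=22
  ..##. -> #   bit 6 = 1  t=0,i=14
  ..#.# -> .   bit 5 = 0  t=0,i=4
  ..#.. -> #   bit 4 = 1  t=1,i=18
  ...## -> #   bit 3 = 1  t=0,i=13
  ...#. -> #   bit 2 = 1  t=0,i=3
  ....# -> .   bit 1 = 0  t=0,i=20
  ..... -> #   bit 0 = 1  t=1,i=6
  bits 01000011010001100101000111011101 = 1128681949

1128681949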